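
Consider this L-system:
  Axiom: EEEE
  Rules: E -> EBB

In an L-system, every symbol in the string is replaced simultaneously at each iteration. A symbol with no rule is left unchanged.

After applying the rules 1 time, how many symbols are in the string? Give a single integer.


Answer: 12

Derivation:
Step 0: length = 4
Step 1: length = 12


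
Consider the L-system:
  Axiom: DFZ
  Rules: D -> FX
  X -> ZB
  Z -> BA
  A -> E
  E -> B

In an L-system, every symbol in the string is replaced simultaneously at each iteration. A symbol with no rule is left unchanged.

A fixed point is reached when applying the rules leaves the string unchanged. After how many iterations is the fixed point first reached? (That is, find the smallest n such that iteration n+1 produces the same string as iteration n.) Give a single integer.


Answer: 5

Derivation:
Step 0: DFZ
Step 1: FXFBA
Step 2: FZBFBE
Step 3: FBABFBB
Step 4: FBEBFBB
Step 5: FBBBFBB
Step 6: FBBBFBB  (unchanged — fixed point at step 5)


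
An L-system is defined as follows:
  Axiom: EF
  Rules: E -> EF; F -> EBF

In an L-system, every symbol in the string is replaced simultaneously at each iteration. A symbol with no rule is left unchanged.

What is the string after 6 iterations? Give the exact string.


Answer: EFEBFEFBEBFEFEBFBEFBEBFEFEBFEFBEBFBEFEBFBEFBEBFEFEBFEFBEBFEFEBFBEFBEBFBEFEBFEFBEBFBEFEBFBEFBEBFEFEBFEFBEBFEFEBFBEFBEBFEFEBFEFBEBFBEFEBFBEFBEBFBEFEBFEFBEBFEFEBFBEFBEBFBEFEBFEFBEBFBEFEBFBEFBEBF

Derivation:
Step 0: EF
Step 1: EFEBF
Step 2: EFEBFEFBEBF
Step 3: EFEBFEFBEBFEFEBFBEFBEBF
Step 4: EFEBFEFBEBFEFEBFBEFBEBFEFEBFEFBEBFBEFEBFBEFBEBF
Step 5: EFEBFEFBEBFEFEBFBEFBEBFEFEBFEFBEBFBEFEBFBEFBEBFEFEBFEFBEBFEFEBFBEFBEBFBEFEBFEFBEBFBEFEBFBEFBEBF
Step 6: EFEBFEFBEBFEFEBFBEFBEBFEFEBFEFBEBFBEFEBFBEFBEBFEFEBFEFBEBFEFEBFBEFBEBFBEFEBFEFBEBFBEFEBFBEFBEBFEFEBFEFBEBFEFEBFBEFBEBFEFEBFEFBEBFBEFEBFBEFBEBFBEFEBFEFBEBFEFEBFBEFBEBFBEFEBFEFBEBFBEFEBFBEFBEBF


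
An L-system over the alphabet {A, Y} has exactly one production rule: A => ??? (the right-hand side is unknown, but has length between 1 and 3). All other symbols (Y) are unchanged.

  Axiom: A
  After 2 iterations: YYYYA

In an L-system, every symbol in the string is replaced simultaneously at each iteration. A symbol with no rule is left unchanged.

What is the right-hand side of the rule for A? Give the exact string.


Trying A => YYA:
  Step 0: A
  Step 1: YYA
  Step 2: YYYYA
Matches the given result.

Answer: YYA


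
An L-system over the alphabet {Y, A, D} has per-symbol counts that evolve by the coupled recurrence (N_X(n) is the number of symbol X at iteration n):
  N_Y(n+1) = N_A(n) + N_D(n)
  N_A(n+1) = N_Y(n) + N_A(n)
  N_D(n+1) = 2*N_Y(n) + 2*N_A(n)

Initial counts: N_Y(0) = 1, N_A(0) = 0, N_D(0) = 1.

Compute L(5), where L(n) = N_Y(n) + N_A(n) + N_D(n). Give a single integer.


Answer: 111

Derivation:
Step 0: N_Y=1, N_A=0, N_D=1, L=2
Step 1: N_Y=1, N_A=1, N_D=2, L=4
Step 2: N_Y=3, N_A=2, N_D=4, L=9
Step 3: N_Y=6, N_A=5, N_D=10, L=21
Step 4: N_Y=15, N_A=11, N_D=22, L=48
Step 5: N_Y=33, N_A=26, N_D=52, L=111


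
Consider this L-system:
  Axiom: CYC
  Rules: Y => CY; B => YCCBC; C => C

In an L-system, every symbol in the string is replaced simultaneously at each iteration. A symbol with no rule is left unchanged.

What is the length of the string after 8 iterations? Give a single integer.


Step 0: length = 3
Step 1: length = 4
Step 2: length = 5
Step 3: length = 6
Step 4: length = 7
Step 5: length = 8
Step 6: length = 9
Step 7: length = 10
Step 8: length = 11

Answer: 11


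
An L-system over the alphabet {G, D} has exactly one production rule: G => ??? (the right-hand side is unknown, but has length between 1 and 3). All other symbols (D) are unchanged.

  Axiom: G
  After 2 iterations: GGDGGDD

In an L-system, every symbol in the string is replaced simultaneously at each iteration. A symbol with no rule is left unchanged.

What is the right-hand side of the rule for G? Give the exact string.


Trying G => GGD:
  Step 0: G
  Step 1: GGD
  Step 2: GGDGGDD
Matches the given result.

Answer: GGD


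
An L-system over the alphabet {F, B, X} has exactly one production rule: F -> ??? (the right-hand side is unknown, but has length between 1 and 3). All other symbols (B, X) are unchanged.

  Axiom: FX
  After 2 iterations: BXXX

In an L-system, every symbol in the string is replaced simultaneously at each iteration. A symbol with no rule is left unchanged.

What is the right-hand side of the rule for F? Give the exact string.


Answer: BXX

Derivation:
Trying F -> BXX:
  Step 0: FX
  Step 1: BXXX
  Step 2: BXXX
Matches the given result.


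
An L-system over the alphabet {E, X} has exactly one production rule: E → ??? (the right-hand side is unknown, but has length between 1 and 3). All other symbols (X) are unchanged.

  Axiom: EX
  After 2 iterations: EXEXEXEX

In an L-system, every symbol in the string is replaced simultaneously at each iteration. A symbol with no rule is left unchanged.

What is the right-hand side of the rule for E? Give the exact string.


Answer: EXE

Derivation:
Trying E → EXE:
  Step 0: EX
  Step 1: EXEX
  Step 2: EXEXEXEX
Matches the given result.


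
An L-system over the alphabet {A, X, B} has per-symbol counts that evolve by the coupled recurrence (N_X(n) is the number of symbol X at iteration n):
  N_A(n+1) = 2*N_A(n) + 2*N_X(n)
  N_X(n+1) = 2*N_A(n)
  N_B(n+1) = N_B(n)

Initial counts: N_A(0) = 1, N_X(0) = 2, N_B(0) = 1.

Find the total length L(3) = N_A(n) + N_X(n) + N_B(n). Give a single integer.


Answer: 89

Derivation:
Step 0: N_A=1, N_X=2, N_B=1, L=4
Step 1: N_A=6, N_X=2, N_B=1, L=9
Step 2: N_A=16, N_X=12, N_B=1, L=29
Step 3: N_A=56, N_X=32, N_B=1, L=89


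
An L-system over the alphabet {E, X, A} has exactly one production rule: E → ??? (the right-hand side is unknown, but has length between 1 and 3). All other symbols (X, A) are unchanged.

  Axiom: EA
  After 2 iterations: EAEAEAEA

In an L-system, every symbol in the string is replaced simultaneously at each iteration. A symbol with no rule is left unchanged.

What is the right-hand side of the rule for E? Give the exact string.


Trying E → EAE:
  Step 0: EA
  Step 1: EAEA
  Step 2: EAEAEAEA
Matches the given result.

Answer: EAE


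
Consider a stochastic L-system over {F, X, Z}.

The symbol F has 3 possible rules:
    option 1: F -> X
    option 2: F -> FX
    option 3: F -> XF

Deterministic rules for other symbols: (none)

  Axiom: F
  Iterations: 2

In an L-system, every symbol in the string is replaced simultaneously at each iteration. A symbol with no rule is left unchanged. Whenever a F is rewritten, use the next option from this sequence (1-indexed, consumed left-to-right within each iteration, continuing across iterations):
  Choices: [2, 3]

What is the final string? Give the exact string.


Step 0: F
Step 1: FX  (used choices [2])
Step 2: XFX  (used choices [3])

Answer: XFX


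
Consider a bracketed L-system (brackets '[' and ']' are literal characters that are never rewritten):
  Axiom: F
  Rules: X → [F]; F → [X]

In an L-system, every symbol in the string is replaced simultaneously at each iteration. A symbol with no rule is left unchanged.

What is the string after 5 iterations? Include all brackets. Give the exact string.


Step 0: F
Step 1: [X]
Step 2: [[F]]
Step 3: [[[X]]]
Step 4: [[[[F]]]]
Step 5: [[[[[X]]]]]

Answer: [[[[[X]]]]]


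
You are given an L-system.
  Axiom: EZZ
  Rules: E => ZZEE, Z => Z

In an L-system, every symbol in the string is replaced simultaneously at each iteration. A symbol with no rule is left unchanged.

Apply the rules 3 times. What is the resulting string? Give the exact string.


Step 0: EZZ
Step 1: ZZEEZZ
Step 2: ZZZZEEZZEEZZ
Step 3: ZZZZZZEEZZEEZZZZEEZZEEZZ

Answer: ZZZZZZEEZZEEZZZZEEZZEEZZ


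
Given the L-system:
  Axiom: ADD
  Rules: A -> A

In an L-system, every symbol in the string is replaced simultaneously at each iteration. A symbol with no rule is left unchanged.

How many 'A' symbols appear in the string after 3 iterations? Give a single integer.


Step 0: ADD  (1 'A')
Step 1: ADD  (1 'A')
Step 2: ADD  (1 'A')
Step 3: ADD  (1 'A')

Answer: 1


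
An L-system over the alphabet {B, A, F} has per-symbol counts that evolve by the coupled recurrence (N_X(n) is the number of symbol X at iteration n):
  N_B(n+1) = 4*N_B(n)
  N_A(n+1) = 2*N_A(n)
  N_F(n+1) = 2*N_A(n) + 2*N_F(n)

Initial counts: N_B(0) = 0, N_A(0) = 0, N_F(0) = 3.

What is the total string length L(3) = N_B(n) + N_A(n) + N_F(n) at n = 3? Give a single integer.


Answer: 24

Derivation:
Step 0: N_B=0, N_A=0, N_F=3, L=3
Step 1: N_B=0, N_A=0, N_F=6, L=6
Step 2: N_B=0, N_A=0, N_F=12, L=12
Step 3: N_B=0, N_A=0, N_F=24, L=24


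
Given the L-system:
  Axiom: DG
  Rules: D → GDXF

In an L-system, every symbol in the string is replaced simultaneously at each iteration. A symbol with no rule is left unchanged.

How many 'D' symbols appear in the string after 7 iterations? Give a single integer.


Step 0: DG  (1 'D')
Step 1: GDXFG  (1 'D')
Step 2: GGDXFXFG  (1 'D')
Step 3: GGGDXFXFXFG  (1 'D')
Step 4: GGGGDXFXFXFXFG  (1 'D')
Step 5: GGGGGDXFXFXFXFXFG  (1 'D')
Step 6: GGGGGGDXFXFXFXFXFXFG  (1 'D')
Step 7: GGGGGGGDXFXFXFXFXFXFXFG  (1 'D')

Answer: 1


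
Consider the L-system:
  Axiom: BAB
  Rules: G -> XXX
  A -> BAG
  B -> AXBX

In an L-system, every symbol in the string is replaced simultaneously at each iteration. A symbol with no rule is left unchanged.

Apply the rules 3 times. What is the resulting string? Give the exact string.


Answer: AXBXBAGXXXXBAGXAXBXXXBAGXAXBXXAXBXBAGXXXXXXAXBXBAGXXXXBAGXAXBXXX

Derivation:
Step 0: BAB
Step 1: AXBXBAGAXBX
Step 2: BAGXAXBXXAXBXBAGXXXBAGXAXBXX
Step 3: AXBXBAGXXXXBAGXAXBXXXBAGXAXBXXAXBXBAGXXXXXXAXBXBAGXXXXBAGXAXBXXX


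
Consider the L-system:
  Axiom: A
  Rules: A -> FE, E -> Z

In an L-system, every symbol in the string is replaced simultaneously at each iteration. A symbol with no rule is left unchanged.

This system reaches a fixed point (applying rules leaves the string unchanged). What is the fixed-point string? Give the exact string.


Answer: FZ

Derivation:
Step 0: A
Step 1: FE
Step 2: FZ
Step 3: FZ  (unchanged — fixed point at step 2)


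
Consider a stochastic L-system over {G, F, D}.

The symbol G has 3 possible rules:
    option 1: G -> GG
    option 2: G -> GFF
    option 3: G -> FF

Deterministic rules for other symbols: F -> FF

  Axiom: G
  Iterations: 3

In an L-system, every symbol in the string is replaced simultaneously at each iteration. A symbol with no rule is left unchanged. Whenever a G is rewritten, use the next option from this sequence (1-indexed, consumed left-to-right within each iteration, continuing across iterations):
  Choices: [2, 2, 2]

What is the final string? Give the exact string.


Answer: GFFFFFFFFFFFFFF

Derivation:
Step 0: G
Step 1: GFF  (used choices [2])
Step 2: GFFFFFF  (used choices [2])
Step 3: GFFFFFFFFFFFFFF  (used choices [2])


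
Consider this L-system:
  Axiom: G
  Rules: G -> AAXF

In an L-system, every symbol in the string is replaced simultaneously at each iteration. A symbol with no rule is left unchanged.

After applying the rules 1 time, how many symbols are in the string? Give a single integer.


Step 0: length = 1
Step 1: length = 4

Answer: 4


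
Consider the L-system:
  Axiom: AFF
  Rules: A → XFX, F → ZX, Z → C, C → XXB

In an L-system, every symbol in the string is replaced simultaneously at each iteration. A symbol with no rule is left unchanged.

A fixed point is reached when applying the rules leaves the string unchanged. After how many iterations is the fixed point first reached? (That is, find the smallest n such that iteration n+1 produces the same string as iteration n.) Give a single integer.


Answer: 4

Derivation:
Step 0: AFF
Step 1: XFXZXZX
Step 2: XZXXCXCX
Step 3: XCXXXXBXXXBX
Step 4: XXXBXXXXBXXXBX
Step 5: XXXBXXXXBXXXBX  (unchanged — fixed point at step 4)


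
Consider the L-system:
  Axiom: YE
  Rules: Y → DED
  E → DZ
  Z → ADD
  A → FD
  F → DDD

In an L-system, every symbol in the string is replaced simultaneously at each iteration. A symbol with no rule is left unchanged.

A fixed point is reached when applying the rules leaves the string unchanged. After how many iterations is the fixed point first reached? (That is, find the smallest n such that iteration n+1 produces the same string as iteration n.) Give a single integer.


Step 0: YE
Step 1: DEDDZ
Step 2: DDZDDADD
Step 3: DDADDDDFDDD
Step 4: DDFDDDDDDDDDDD
Step 5: DDDDDDDDDDDDDDDD
Step 6: DDDDDDDDDDDDDDDD  (unchanged — fixed point at step 5)

Answer: 5


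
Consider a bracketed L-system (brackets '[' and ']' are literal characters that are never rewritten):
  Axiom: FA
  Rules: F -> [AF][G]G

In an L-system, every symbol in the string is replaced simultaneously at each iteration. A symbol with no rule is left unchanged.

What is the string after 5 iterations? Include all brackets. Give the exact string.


Answer: [A[A[A[A[AF][G]G][G]G][G]G][G]G][G]GA

Derivation:
Step 0: FA
Step 1: [AF][G]GA
Step 2: [A[AF][G]G][G]GA
Step 3: [A[A[AF][G]G][G]G][G]GA
Step 4: [A[A[A[AF][G]G][G]G][G]G][G]GA
Step 5: [A[A[A[A[AF][G]G][G]G][G]G][G]G][G]GA


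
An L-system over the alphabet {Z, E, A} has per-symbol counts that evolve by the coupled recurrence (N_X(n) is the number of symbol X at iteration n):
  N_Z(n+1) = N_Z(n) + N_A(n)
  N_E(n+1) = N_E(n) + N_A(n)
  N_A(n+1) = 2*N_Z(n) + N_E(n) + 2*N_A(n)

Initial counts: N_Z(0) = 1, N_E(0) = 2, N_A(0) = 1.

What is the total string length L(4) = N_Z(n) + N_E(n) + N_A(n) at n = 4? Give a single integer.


Answer: 389

Derivation:
Step 0: N_Z=1, N_E=2, N_A=1, L=4
Step 1: N_Z=2, N_E=3, N_A=6, L=11
Step 2: N_Z=8, N_E=9, N_A=19, L=36
Step 3: N_Z=27, N_E=28, N_A=63, L=118
Step 4: N_Z=90, N_E=91, N_A=208, L=389


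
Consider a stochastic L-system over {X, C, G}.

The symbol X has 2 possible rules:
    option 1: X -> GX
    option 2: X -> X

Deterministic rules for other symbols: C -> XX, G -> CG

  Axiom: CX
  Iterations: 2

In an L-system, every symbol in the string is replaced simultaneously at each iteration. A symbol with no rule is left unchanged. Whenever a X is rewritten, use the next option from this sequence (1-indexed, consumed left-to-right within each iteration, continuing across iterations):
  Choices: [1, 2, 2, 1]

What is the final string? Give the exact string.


Answer: XXCGGX

Derivation:
Step 0: CX
Step 1: XXGX  (used choices [1])
Step 2: XXCGGX  (used choices [2, 2, 1])


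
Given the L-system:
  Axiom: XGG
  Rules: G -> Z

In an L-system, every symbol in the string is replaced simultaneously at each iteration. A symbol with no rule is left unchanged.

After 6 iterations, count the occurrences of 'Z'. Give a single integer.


Answer: 2

Derivation:
Step 0: XGG  (0 'Z')
Step 1: XZZ  (2 'Z')
Step 2: XZZ  (2 'Z')
Step 3: XZZ  (2 'Z')
Step 4: XZZ  (2 'Z')
Step 5: XZZ  (2 'Z')
Step 6: XZZ  (2 'Z')


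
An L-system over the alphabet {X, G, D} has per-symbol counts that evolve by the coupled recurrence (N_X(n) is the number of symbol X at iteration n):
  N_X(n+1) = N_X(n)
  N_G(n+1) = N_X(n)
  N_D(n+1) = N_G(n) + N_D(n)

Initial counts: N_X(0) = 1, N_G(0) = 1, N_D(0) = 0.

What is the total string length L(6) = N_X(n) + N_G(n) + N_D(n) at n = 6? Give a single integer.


Step 0: N_X=1, N_G=1, N_D=0, L=2
Step 1: N_X=1, N_G=1, N_D=1, L=3
Step 2: N_X=1, N_G=1, N_D=2, L=4
Step 3: N_X=1, N_G=1, N_D=3, L=5
Step 4: N_X=1, N_G=1, N_D=4, L=6
Step 5: N_X=1, N_G=1, N_D=5, L=7
Step 6: N_X=1, N_G=1, N_D=6, L=8

Answer: 8


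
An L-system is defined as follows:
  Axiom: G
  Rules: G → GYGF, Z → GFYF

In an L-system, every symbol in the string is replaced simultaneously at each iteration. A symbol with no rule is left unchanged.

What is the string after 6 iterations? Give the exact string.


Step 0: G
Step 1: GYGF
Step 2: GYGFYGYGFF
Step 3: GYGFYGYGFFYGYGFYGYGFFF
Step 4: GYGFYGYGFFYGYGFYGYGFFFYGYGFYGYGFFYGYGFYGYGFFFF
Step 5: GYGFYGYGFFYGYGFYGYGFFFYGYGFYGYGFFYGYGFYGYGFFFFYGYGFYGYGFFYGYGFYGYGFFFYGYGFYGYGFFYGYGFYGYGFFFFF
Step 6: GYGFYGYGFFYGYGFYGYGFFFYGYGFYGYGFFYGYGFYGYGFFFFYGYGFYGYGFFYGYGFYGYGFFFYGYGFYGYGFFYGYGFYGYGFFFFFYGYGFYGYGFFYGYGFYGYGFFFYGYGFYGYGFFYGYGFYGYGFFFFYGYGFYGYGFFYGYGFYGYGFFFYGYGFYGYGFFYGYGFYGYGFFFFFF

Answer: GYGFYGYGFFYGYGFYGYGFFFYGYGFYGYGFFYGYGFYGYGFFFFYGYGFYGYGFFYGYGFYGYGFFFYGYGFYGYGFFYGYGFYGYGFFFFFYGYGFYGYGFFYGYGFYGYGFFFYGYGFYGYGFFYGYGFYGYGFFFFYGYGFYGYGFFYGYGFYGYGFFFYGYGFYGYGFFYGYGFYGYGFFFFFF


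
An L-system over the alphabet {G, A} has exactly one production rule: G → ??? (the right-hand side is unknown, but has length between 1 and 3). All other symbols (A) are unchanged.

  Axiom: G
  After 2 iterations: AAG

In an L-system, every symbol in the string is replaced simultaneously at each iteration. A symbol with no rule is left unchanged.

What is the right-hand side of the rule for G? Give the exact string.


Trying G → AG:
  Step 0: G
  Step 1: AG
  Step 2: AAG
Matches the given result.

Answer: AG


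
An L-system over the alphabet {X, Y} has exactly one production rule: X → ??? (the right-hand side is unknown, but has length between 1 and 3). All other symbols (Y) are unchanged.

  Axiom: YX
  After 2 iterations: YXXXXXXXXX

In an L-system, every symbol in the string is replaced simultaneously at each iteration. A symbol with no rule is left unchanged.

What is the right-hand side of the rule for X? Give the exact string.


Trying X → XXX:
  Step 0: YX
  Step 1: YXXX
  Step 2: YXXXXXXXXX
Matches the given result.

Answer: XXX


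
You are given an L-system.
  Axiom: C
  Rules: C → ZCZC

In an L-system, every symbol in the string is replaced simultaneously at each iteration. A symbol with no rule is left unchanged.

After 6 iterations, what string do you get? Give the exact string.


Answer: ZZZZZZCZCZZCZCZZZCZCZZCZCZZZZCZCZZCZCZZZCZCZZCZCZZZZZCZCZZCZCZZZCZCZZCZCZZZZCZCZZCZCZZZCZCZZCZCZZZZZZCZCZZCZCZZZCZCZZCZCZZZZCZCZZCZCZZZCZCZZCZCZZZZZCZCZZCZCZZZCZCZZCZCZZZZCZCZZCZCZZZCZCZZCZC

Derivation:
Step 0: C
Step 1: ZCZC
Step 2: ZZCZCZZCZC
Step 3: ZZZCZCZZCZCZZZCZCZZCZC
Step 4: ZZZZCZCZZCZCZZZCZCZZCZCZZZZCZCZZCZCZZZCZCZZCZC
Step 5: ZZZZZCZCZZCZCZZZCZCZZCZCZZZZCZCZZCZCZZZCZCZZCZCZZZZZCZCZZCZCZZZCZCZZCZCZZZZCZCZZCZCZZZCZCZZCZC
Step 6: ZZZZZZCZCZZCZCZZZCZCZZCZCZZZZCZCZZCZCZZZCZCZZCZCZZZZZCZCZZCZCZZZCZCZZCZCZZZZCZCZZCZCZZZCZCZZCZCZZZZZZCZCZZCZCZZZCZCZZCZCZZZZCZCZZCZCZZZCZCZZCZCZZZZZCZCZZCZCZZZCZCZZCZCZZZZCZCZZCZCZZZCZCZZCZC


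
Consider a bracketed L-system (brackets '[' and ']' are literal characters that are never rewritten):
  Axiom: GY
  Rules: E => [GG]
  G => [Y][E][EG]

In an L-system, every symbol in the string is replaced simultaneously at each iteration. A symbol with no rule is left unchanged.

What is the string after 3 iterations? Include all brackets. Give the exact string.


Answer: [Y][[[Y][E][EG][Y][E][EG]]][[[Y][E][EG][Y][E][EG]][Y][[GG]][[GG][Y][E][EG]]]Y

Derivation:
Step 0: GY
Step 1: [Y][E][EG]Y
Step 2: [Y][[GG]][[GG][Y][E][EG]]Y
Step 3: [Y][[[Y][E][EG][Y][E][EG]]][[[Y][E][EG][Y][E][EG]][Y][[GG]][[GG][Y][E][EG]]]Y


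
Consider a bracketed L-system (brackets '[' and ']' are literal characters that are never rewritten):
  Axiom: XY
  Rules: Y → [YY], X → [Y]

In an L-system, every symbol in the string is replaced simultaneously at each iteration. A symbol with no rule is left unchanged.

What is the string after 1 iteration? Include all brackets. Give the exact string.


Answer: [Y][YY]

Derivation:
Step 0: XY
Step 1: [Y][YY]


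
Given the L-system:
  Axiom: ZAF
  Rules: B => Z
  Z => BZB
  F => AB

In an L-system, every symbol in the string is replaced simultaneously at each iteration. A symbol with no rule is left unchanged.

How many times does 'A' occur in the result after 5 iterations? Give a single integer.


Answer: 2

Derivation:
Step 0: ZAF  (1 'A')
Step 1: BZBAAB  (2 'A')
Step 2: ZBZBZAAZ  (2 'A')
Step 3: BZBZBZBZBZBAABZB  (2 'A')
Step 4: ZBZBZBZBZBZBZBZBZBZBZAAZBZBZ  (2 'A')
Step 5: BZBZBZBZBZBZBZBZBZBZBZBZBZBZBZBZBZBZBZBZBZBAABZBZBZBZBZB  (2 'A')


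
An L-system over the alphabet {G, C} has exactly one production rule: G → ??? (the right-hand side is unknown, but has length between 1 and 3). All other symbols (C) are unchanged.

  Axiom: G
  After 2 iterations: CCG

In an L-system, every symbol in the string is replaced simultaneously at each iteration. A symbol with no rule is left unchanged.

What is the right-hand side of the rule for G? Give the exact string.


Trying G → CG:
  Step 0: G
  Step 1: CG
  Step 2: CCG
Matches the given result.

Answer: CG


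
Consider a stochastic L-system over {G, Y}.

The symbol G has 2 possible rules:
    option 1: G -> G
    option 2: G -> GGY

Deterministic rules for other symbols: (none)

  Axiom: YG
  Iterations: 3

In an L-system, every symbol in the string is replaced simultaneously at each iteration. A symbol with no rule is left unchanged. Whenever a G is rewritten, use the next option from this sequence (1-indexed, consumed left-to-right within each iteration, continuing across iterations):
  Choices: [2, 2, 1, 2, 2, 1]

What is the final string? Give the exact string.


Answer: YGGYGGYYGY

Derivation:
Step 0: YG
Step 1: YGGY  (used choices [2])
Step 2: YGGYGY  (used choices [2, 1])
Step 3: YGGYGGYYGY  (used choices [2, 2, 1])


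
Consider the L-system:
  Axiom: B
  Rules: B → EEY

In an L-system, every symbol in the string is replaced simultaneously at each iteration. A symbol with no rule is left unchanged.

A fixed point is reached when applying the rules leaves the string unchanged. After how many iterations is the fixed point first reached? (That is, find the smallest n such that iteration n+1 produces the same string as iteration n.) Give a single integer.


Step 0: B
Step 1: EEY
Step 2: EEY  (unchanged — fixed point at step 1)

Answer: 1


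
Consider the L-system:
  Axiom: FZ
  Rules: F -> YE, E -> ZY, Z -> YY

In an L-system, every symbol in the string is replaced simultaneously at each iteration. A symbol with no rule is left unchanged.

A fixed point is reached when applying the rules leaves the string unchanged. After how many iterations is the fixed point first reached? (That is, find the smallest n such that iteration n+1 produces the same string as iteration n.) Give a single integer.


Step 0: FZ
Step 1: YEYY
Step 2: YZYYY
Step 3: YYYYYY
Step 4: YYYYYY  (unchanged — fixed point at step 3)

Answer: 3


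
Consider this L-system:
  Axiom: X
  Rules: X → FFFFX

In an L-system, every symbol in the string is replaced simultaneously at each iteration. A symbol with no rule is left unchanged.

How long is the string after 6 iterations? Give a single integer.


Answer: 25

Derivation:
Step 0: length = 1
Step 1: length = 5
Step 2: length = 9
Step 3: length = 13
Step 4: length = 17
Step 5: length = 21
Step 6: length = 25


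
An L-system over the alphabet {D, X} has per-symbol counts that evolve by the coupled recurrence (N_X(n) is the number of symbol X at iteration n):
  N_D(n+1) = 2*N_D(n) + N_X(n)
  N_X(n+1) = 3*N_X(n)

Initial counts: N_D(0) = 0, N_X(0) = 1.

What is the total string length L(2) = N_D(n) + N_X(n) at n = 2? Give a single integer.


Answer: 14

Derivation:
Step 0: N_D=0, N_X=1, L=1
Step 1: N_D=1, N_X=3, L=4
Step 2: N_D=5, N_X=9, L=14


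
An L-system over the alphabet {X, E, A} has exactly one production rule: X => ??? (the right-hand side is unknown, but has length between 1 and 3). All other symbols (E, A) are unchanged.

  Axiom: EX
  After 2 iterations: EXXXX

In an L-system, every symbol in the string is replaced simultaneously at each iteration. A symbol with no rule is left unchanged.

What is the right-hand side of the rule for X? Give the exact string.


Trying X => XX:
  Step 0: EX
  Step 1: EXX
  Step 2: EXXXX
Matches the given result.

Answer: XX


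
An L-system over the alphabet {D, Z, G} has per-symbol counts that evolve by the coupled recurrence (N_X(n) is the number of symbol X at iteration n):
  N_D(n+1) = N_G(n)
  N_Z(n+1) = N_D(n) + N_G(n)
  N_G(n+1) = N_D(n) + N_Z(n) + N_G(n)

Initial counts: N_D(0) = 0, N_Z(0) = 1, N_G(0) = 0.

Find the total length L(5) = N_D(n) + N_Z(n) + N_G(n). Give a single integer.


Step 0: N_D=0, N_Z=1, N_G=0, L=1
Step 1: N_D=0, N_Z=0, N_G=1, L=1
Step 2: N_D=1, N_Z=1, N_G=1, L=3
Step 3: N_D=1, N_Z=2, N_G=3, L=6
Step 4: N_D=3, N_Z=4, N_G=6, L=13
Step 5: N_D=6, N_Z=9, N_G=13, L=28

Answer: 28


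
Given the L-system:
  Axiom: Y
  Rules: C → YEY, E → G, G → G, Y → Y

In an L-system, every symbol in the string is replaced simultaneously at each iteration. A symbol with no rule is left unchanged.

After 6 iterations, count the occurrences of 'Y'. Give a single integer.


Answer: 1

Derivation:
Step 0: Y  (1 'Y')
Step 1: Y  (1 'Y')
Step 2: Y  (1 'Y')
Step 3: Y  (1 'Y')
Step 4: Y  (1 'Y')
Step 5: Y  (1 'Y')
Step 6: Y  (1 'Y')


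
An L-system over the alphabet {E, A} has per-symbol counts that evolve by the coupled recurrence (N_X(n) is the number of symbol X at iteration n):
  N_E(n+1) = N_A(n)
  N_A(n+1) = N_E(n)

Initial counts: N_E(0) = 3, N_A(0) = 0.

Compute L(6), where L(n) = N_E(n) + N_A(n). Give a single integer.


Answer: 3

Derivation:
Step 0: N_E=3, N_A=0, L=3
Step 1: N_E=0, N_A=3, L=3
Step 2: N_E=3, N_A=0, L=3
Step 3: N_E=0, N_A=3, L=3
Step 4: N_E=3, N_A=0, L=3
Step 5: N_E=0, N_A=3, L=3
Step 6: N_E=3, N_A=0, L=3


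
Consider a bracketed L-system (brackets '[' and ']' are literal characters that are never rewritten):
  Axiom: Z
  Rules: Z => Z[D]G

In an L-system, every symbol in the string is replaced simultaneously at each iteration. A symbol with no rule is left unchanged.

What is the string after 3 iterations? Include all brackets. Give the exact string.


Step 0: Z
Step 1: Z[D]G
Step 2: Z[D]G[D]G
Step 3: Z[D]G[D]G[D]G

Answer: Z[D]G[D]G[D]G


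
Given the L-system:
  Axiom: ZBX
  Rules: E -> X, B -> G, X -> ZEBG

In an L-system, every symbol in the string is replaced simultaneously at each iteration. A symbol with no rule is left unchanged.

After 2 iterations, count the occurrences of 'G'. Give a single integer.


Step 0: ZBX  (0 'G')
Step 1: ZGZEBG  (2 'G')
Step 2: ZGZXGG  (3 'G')

Answer: 3


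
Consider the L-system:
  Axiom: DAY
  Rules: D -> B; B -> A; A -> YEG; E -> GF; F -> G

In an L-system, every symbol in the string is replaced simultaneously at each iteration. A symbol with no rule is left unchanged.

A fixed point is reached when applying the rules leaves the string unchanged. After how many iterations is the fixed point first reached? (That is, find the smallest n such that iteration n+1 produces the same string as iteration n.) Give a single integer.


Answer: 5

Derivation:
Step 0: DAY
Step 1: BYEGY
Step 2: AYGFGY
Step 3: YEGYGGGY
Step 4: YGFGYGGGY
Step 5: YGGGYGGGY
Step 6: YGGGYGGGY  (unchanged — fixed point at step 5)


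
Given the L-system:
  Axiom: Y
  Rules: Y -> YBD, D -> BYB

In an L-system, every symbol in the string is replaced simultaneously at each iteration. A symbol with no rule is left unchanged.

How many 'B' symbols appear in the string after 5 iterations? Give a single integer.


Answer: 26

Derivation:
Step 0: Y  (0 'B')
Step 1: YBD  (1 'B')
Step 2: YBDBBYB  (4 'B')
Step 3: YBDBBYBBBYBDB  (8 'B')
Step 4: YBDBBYBBBYBDBBBYBDBBYBB  (15 'B')
Step 5: YBDBBYBBBYBDBBBYBDBBYBBBBYBDBBYBBBYBDBB  (26 'B')


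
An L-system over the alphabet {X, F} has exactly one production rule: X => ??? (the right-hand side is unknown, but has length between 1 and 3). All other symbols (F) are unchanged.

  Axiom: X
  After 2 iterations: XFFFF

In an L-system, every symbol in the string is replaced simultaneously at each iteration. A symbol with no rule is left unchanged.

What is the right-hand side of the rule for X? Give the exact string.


Trying X => XFF:
  Step 0: X
  Step 1: XFF
  Step 2: XFFFF
Matches the given result.

Answer: XFF


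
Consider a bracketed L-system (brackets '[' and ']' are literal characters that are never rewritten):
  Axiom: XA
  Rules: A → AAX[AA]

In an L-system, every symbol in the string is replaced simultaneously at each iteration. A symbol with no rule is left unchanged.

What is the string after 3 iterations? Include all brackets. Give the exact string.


Step 0: XA
Step 1: XAAX[AA]
Step 2: XAAX[AA]AAX[AA]X[AAX[AA]AAX[AA]]
Step 3: XAAX[AA]AAX[AA]X[AAX[AA]AAX[AA]]AAX[AA]AAX[AA]X[AAX[AA]AAX[AA]]X[AAX[AA]AAX[AA]X[AAX[AA]AAX[AA]]AAX[AA]AAX[AA]X[AAX[AA]AAX[AA]]]

Answer: XAAX[AA]AAX[AA]X[AAX[AA]AAX[AA]]AAX[AA]AAX[AA]X[AAX[AA]AAX[AA]]X[AAX[AA]AAX[AA]X[AAX[AA]AAX[AA]]AAX[AA]AAX[AA]X[AAX[AA]AAX[AA]]]


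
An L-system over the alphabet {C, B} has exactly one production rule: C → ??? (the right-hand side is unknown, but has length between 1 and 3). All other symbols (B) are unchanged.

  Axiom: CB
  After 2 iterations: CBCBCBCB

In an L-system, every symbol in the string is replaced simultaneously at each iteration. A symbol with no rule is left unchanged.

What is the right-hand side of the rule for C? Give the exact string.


Answer: CBC

Derivation:
Trying C → CBC:
  Step 0: CB
  Step 1: CBCB
  Step 2: CBCBCBCB
Matches the given result.


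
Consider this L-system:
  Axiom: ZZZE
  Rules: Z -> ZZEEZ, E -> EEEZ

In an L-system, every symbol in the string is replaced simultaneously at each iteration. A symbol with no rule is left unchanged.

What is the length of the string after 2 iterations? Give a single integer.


Step 0: length = 4
Step 1: length = 19
Step 2: length = 86

Answer: 86


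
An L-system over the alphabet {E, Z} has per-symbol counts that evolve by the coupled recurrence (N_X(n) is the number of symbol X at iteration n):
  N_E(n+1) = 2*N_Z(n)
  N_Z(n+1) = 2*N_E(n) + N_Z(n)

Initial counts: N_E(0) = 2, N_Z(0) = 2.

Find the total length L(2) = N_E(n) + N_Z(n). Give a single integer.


Step 0: N_E=2, N_Z=2, L=4
Step 1: N_E=4, N_Z=6, L=10
Step 2: N_E=12, N_Z=14, L=26

Answer: 26


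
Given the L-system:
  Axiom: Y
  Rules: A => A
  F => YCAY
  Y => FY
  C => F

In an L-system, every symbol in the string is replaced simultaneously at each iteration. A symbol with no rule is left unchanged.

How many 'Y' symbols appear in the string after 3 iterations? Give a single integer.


Step 0: Y  (1 'Y')
Step 1: FY  (1 'Y')
Step 2: YCAYFY  (3 'Y')
Step 3: FYFAFYYCAYFY  (5 'Y')

Answer: 5


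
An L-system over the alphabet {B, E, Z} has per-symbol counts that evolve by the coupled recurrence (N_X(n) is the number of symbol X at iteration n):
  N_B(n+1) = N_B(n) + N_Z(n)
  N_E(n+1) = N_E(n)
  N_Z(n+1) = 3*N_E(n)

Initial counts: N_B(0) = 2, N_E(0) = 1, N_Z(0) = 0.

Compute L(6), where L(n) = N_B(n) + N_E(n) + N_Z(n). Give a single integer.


Answer: 21

Derivation:
Step 0: N_B=2, N_E=1, N_Z=0, L=3
Step 1: N_B=2, N_E=1, N_Z=3, L=6
Step 2: N_B=5, N_E=1, N_Z=3, L=9
Step 3: N_B=8, N_E=1, N_Z=3, L=12
Step 4: N_B=11, N_E=1, N_Z=3, L=15
Step 5: N_B=14, N_E=1, N_Z=3, L=18
Step 6: N_B=17, N_E=1, N_Z=3, L=21


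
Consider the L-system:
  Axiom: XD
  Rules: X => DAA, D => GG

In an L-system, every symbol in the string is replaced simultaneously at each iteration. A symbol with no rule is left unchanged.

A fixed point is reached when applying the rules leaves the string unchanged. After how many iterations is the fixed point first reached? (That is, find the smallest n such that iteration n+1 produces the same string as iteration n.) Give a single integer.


Answer: 2

Derivation:
Step 0: XD
Step 1: DAAGG
Step 2: GGAAGG
Step 3: GGAAGG  (unchanged — fixed point at step 2)


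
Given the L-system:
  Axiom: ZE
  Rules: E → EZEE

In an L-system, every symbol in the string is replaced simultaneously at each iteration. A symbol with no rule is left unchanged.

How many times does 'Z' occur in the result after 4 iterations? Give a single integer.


Answer: 41

Derivation:
Step 0: ZE  (1 'Z')
Step 1: ZEZEE  (2 'Z')
Step 2: ZEZEEZEZEEEZEE  (5 'Z')
Step 3: ZEZEEZEZEEEZEEZEZEEZEZEEEZEEEZEEZEZEEEZEE  (14 'Z')
Step 4: ZEZEEZEZEEEZEEZEZEEZEZEEEZEEEZEEZEZEEEZEEZEZEEZEZEEEZEEZEZEEZEZEEEZEEEZEEZEZEEEZEEEZEEZEZEEEZEEZEZEEZEZEEEZEEEZEEZEZEEEZEE  (41 'Z')


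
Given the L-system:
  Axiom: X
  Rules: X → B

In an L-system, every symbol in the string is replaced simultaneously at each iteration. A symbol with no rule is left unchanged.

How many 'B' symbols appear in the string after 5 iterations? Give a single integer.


Answer: 1

Derivation:
Step 0: X  (0 'B')
Step 1: B  (1 'B')
Step 2: B  (1 'B')
Step 3: B  (1 'B')
Step 4: B  (1 'B')
Step 5: B  (1 'B')


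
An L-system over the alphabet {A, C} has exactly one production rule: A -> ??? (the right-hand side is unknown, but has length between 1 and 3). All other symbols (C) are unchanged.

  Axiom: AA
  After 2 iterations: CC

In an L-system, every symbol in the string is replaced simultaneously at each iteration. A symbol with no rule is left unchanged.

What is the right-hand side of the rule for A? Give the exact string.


Answer: C

Derivation:
Trying A -> C:
  Step 0: AA
  Step 1: CC
  Step 2: CC
Matches the given result.


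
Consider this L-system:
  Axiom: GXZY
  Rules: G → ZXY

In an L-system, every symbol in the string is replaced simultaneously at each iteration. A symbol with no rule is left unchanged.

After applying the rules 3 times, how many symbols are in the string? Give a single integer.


Answer: 6

Derivation:
Step 0: length = 4
Step 1: length = 6
Step 2: length = 6
Step 3: length = 6


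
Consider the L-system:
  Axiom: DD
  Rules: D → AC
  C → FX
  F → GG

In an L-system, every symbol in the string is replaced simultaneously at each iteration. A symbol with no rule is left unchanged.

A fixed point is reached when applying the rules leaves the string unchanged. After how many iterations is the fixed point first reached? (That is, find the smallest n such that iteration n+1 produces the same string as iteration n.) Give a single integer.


Step 0: DD
Step 1: ACAC
Step 2: AFXAFX
Step 3: AGGXAGGX
Step 4: AGGXAGGX  (unchanged — fixed point at step 3)

Answer: 3


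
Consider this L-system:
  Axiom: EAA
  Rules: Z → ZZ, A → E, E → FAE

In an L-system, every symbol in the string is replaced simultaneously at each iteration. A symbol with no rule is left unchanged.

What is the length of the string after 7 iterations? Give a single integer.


Step 0: length = 3
Step 1: length = 5
Step 2: length = 11
Step 3: length = 19
Step 4: length = 33
Step 5: length = 55
Step 6: length = 91
Step 7: length = 149

Answer: 149


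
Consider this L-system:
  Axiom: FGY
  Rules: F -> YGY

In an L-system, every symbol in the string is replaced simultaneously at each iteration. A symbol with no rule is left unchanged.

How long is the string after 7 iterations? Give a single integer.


Answer: 5

Derivation:
Step 0: length = 3
Step 1: length = 5
Step 2: length = 5
Step 3: length = 5
Step 4: length = 5
Step 5: length = 5
Step 6: length = 5
Step 7: length = 5


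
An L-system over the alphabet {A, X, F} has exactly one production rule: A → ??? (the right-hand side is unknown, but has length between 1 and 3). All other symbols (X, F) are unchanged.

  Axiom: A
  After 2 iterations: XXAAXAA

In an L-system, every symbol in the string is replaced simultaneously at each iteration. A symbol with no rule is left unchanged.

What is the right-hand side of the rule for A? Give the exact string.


Answer: XAA

Derivation:
Trying A → XAA:
  Step 0: A
  Step 1: XAA
  Step 2: XXAAXAA
Matches the given result.


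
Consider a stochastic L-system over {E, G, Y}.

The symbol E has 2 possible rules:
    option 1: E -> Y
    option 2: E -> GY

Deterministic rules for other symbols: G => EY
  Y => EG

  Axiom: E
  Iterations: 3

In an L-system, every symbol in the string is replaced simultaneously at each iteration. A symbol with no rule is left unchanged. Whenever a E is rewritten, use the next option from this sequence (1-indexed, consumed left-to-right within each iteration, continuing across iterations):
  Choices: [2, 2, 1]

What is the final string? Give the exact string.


Step 0: E
Step 1: GY  (used choices [2])
Step 2: EYEG  (used choices [])
Step 3: GYEGYEY  (used choices [2, 1])

Answer: GYEGYEY


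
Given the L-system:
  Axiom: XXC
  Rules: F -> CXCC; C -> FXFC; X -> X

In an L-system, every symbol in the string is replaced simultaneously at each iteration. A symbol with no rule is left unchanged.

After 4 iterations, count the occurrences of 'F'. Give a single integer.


Answer: 26

Derivation:
Step 0: XXC  (0 'F')
Step 1: XXFXFC  (2 'F')
Step 2: XXCXCCXCXCCFXFC  (2 'F')
Step 3: XXFXFCXFXFCFXFCXFXFCXFXFCFXFCCXCCXCXCCFXFC  (14 'F')
Step 4: XXCXCCXCXCCFXFCXCXCCXCXCCFXFCCXCCXCXCCFXFCXCXCCXCXCCFXFCXCXCCXCXCCFXFCCXCCXCXCCFXFCFXFCXFXFCFXFCXFXFCXFXFCFXFCCXCCXCXCCFXFC  (26 'F')


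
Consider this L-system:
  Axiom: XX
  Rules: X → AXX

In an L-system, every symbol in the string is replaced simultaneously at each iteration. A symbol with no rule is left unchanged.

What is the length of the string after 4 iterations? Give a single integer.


Step 0: length = 2
Step 1: length = 6
Step 2: length = 14
Step 3: length = 30
Step 4: length = 62

Answer: 62


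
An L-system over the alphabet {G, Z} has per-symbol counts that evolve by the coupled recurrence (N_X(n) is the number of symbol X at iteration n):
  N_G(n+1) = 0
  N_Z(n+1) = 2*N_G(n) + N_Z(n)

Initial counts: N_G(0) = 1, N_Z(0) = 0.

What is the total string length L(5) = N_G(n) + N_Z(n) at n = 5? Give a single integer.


Step 0: N_G=1, N_Z=0, L=1
Step 1: N_G=0, N_Z=2, L=2
Step 2: N_G=0, N_Z=2, L=2
Step 3: N_G=0, N_Z=2, L=2
Step 4: N_G=0, N_Z=2, L=2
Step 5: N_G=0, N_Z=2, L=2

Answer: 2


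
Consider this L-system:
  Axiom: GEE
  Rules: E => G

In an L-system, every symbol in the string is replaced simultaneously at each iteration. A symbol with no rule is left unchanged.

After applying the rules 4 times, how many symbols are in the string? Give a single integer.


Answer: 3

Derivation:
Step 0: length = 3
Step 1: length = 3
Step 2: length = 3
Step 3: length = 3
Step 4: length = 3


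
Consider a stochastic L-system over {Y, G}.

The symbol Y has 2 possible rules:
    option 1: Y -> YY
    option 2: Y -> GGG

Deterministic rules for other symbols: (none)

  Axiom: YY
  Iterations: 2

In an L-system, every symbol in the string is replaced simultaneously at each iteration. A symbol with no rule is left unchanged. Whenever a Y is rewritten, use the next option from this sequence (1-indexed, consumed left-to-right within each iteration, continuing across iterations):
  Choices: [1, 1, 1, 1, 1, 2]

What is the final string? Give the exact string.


Answer: YYYYYYGGG

Derivation:
Step 0: YY
Step 1: YYYY  (used choices [1, 1])
Step 2: YYYYYYGGG  (used choices [1, 1, 1, 2])


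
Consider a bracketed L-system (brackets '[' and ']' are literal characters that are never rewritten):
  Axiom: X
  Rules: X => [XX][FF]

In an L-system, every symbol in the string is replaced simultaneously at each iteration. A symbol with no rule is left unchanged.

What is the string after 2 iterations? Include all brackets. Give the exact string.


Step 0: X
Step 1: [XX][FF]
Step 2: [[XX][FF][XX][FF]][FF]

Answer: [[XX][FF][XX][FF]][FF]


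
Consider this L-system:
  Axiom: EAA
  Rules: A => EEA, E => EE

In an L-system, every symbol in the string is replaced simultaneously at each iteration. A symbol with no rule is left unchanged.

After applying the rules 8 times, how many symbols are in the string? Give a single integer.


Step 0: length = 3
Step 1: length = 8
Step 2: length = 18
Step 3: length = 38
Step 4: length = 78
Step 5: length = 158
Step 6: length = 318
Step 7: length = 638
Step 8: length = 1278

Answer: 1278


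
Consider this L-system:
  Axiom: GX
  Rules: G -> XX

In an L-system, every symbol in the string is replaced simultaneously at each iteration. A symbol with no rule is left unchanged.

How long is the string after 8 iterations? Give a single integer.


Answer: 3

Derivation:
Step 0: length = 2
Step 1: length = 3
Step 2: length = 3
Step 3: length = 3
Step 4: length = 3
Step 5: length = 3
Step 6: length = 3
Step 7: length = 3
Step 8: length = 3
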